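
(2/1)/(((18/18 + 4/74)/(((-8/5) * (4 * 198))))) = -156288/65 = -2404.43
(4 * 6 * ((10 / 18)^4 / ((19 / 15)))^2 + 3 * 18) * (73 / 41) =2274523602026 / 23597574723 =96.39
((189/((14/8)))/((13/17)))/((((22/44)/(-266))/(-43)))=42000336/13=3230795.08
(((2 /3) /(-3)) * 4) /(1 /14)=-112 /9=-12.44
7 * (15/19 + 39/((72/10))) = 9905/228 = 43.44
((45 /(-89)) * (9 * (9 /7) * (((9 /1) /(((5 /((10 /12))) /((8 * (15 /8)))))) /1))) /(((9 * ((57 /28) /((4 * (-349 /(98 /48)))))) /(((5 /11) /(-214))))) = -1017684000 /97525043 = -10.44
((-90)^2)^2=65610000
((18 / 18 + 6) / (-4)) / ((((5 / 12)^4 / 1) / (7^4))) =-87127488 / 625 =-139403.98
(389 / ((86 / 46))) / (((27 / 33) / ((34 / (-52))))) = -1673089 / 10062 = -166.28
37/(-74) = -1/2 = -0.50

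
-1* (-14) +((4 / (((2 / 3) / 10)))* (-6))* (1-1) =14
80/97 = 0.82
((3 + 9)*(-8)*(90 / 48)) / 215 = -36 / 43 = -0.84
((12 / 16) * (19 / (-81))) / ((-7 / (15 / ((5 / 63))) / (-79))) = -1501 / 4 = -375.25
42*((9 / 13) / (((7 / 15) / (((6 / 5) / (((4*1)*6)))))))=81 / 26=3.12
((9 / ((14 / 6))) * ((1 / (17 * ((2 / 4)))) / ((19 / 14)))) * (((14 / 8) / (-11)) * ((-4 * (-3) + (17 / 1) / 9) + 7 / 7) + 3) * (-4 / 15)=-200 / 3553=-0.06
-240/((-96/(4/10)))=1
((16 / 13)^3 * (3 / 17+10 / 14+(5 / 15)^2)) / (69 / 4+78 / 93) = 544980992 / 5277749841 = 0.10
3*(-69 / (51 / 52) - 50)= -6138 / 17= -361.06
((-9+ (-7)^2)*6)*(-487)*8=-935040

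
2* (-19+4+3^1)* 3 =-72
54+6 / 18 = 163 / 3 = 54.33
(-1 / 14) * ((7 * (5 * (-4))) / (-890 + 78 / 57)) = -95 / 8442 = -0.01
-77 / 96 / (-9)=77 / 864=0.09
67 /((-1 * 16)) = -67 /16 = -4.19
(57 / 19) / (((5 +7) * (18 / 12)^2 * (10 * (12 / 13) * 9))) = 13 / 9720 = 0.00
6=6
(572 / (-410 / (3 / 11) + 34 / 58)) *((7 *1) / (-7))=49764 / 130739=0.38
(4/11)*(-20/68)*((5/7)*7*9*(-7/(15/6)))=2520/187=13.48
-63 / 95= -0.66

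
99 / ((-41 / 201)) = -19899 / 41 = -485.34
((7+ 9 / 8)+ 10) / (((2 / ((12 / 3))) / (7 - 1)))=435 / 2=217.50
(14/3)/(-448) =-1/96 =-0.01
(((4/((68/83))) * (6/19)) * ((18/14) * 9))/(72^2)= 249/72352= 0.00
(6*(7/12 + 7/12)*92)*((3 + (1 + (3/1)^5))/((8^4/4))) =39767/256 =155.34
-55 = -55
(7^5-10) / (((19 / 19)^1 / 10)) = 167970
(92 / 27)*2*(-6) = -368 / 9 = -40.89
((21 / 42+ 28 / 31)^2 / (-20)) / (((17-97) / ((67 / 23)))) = 507123 / 141459200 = 0.00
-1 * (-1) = 1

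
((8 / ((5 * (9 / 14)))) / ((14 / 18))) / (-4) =-4 / 5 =-0.80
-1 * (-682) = 682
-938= -938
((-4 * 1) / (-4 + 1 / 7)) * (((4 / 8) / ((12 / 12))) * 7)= 98 / 27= 3.63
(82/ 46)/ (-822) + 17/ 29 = 320213/ 548274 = 0.58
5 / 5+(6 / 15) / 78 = 196 / 195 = 1.01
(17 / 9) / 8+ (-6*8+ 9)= -2791 / 72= -38.76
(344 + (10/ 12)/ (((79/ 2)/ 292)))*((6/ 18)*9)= 82988/ 79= 1050.48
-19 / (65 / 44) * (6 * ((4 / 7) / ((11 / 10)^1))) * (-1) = 3648 / 91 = 40.09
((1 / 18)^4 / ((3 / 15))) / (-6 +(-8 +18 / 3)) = -5 / 839808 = -0.00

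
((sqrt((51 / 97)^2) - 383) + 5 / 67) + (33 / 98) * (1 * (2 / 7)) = -852214278 / 2229157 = -382.30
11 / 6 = 1.83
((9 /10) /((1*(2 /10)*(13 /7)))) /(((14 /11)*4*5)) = 99 /1040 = 0.10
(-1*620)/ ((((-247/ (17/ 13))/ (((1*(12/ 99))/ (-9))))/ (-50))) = 2108000/ 953667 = 2.21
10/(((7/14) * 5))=4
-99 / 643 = -0.15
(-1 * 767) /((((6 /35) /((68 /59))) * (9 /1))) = -15470 /27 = -572.96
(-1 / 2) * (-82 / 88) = 41 / 88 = 0.47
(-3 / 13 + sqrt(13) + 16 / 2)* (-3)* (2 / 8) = -303 / 52 - 3* sqrt(13) / 4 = -8.53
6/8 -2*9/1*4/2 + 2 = -33.25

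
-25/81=-0.31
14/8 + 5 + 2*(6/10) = 7.95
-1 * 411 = -411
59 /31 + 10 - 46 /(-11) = 5485 /341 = 16.09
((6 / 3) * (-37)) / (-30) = 37 / 15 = 2.47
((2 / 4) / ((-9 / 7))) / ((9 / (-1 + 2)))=-7 / 162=-0.04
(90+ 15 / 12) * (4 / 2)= 365 / 2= 182.50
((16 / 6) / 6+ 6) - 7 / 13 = 691 / 117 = 5.91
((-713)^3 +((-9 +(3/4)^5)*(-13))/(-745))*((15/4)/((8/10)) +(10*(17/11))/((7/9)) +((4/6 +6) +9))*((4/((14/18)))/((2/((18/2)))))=-1109964281581741914567/3289538560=-337422486873.58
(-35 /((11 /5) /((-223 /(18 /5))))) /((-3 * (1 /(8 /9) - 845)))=780500 /2005047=0.39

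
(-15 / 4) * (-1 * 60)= 225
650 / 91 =7.14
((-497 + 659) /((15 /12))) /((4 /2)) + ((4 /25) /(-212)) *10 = 3434 /53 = 64.79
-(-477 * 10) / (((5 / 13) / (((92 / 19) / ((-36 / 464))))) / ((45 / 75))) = -44118048 / 95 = -464400.51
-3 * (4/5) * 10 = -24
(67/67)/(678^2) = 1/459684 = 0.00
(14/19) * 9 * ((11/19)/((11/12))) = 1512/361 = 4.19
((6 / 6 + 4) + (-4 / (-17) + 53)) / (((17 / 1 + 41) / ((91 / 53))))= 45045 / 26129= 1.72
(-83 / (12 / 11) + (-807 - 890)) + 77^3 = 5457119 / 12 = 454759.92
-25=-25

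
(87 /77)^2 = 7569 /5929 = 1.28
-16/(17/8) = -128/17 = -7.53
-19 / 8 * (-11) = 26.12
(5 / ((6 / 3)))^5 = 3125 / 32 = 97.66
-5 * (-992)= 4960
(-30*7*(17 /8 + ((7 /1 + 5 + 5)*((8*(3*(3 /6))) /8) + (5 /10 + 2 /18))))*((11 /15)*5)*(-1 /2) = 782705 /72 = 10870.90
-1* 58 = -58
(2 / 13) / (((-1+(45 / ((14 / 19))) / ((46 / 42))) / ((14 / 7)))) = 184 / 32747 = 0.01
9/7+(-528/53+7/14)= -6067/742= -8.18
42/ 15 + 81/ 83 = 1567/ 415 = 3.78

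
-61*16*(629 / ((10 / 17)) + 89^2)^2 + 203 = -1972142050721 / 25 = -78885682028.84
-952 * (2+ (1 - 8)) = 4760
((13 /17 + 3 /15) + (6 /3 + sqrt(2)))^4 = 78577632 * sqrt(2) /614125 + 9747357316 /52200625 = 367.68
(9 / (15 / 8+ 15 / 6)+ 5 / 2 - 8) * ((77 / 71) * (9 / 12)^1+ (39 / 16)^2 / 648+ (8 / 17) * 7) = -22072040671 / 1557319680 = -14.17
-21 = -21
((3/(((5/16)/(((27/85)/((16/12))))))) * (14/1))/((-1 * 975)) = -4536/138125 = -0.03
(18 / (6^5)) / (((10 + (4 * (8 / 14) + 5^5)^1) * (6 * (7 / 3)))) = 1 / 18974304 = 0.00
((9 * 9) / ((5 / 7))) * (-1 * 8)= -4536 / 5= -907.20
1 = 1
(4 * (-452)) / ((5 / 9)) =-3254.40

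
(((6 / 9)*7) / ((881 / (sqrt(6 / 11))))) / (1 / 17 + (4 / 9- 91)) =-51*sqrt(66) / 9584399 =-0.00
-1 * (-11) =11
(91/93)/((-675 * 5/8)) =-728/313875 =-0.00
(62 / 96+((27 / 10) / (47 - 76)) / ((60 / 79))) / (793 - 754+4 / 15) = 18209 / 1366480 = 0.01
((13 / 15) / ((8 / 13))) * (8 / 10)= 169 / 150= 1.13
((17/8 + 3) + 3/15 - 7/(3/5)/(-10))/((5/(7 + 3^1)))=12.98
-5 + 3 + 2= 0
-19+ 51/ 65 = -1184/ 65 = -18.22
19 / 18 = 1.06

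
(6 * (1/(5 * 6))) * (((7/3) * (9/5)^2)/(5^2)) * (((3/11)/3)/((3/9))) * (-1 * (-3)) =1701/34375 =0.05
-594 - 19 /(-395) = -234611 /395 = -593.95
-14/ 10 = -7/ 5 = -1.40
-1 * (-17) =17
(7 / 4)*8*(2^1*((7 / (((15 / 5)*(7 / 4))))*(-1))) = -112 / 3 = -37.33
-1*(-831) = 831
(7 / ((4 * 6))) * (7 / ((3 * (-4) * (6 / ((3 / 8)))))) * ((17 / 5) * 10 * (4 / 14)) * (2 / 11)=-119 / 6336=-0.02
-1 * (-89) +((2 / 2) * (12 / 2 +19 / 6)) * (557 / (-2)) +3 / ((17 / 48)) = -500911 / 204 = -2455.45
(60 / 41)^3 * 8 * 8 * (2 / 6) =4608000 / 68921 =66.86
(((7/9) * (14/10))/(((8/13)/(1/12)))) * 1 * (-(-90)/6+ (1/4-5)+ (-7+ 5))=7007/5760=1.22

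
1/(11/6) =6/11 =0.55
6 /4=3 /2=1.50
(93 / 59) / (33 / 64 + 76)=5952 / 288923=0.02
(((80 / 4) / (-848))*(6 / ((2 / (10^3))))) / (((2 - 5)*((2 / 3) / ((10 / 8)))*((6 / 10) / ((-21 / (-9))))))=109375 / 636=171.97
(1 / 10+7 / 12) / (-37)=-41 / 2220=-0.02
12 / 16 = 3 / 4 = 0.75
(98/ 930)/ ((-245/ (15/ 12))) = -1/ 1860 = -0.00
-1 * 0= 0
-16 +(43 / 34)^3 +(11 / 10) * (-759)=-166821333 / 196520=-848.88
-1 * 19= -19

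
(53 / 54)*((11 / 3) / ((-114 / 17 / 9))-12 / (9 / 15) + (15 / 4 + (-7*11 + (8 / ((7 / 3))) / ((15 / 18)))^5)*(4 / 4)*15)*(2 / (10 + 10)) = -1305458316270067588709 / 431099550000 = -3028206167.86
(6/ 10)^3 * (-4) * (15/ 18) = -18/ 25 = -0.72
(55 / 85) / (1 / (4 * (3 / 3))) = 44 / 17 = 2.59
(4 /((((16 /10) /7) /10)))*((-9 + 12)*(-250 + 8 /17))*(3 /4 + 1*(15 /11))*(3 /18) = -34519275 /748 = -46148.76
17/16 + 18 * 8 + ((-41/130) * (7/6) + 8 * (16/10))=491383/3120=157.49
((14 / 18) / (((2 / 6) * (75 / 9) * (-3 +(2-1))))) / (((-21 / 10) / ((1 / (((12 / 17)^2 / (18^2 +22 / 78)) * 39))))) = 3654983 / 3285360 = 1.11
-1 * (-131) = 131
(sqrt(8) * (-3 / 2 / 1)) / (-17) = 3 * sqrt(2) / 17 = 0.25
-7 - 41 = -48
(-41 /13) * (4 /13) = -164 /169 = -0.97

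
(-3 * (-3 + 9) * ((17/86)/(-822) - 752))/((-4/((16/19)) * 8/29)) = -4624954887/447716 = -10330.11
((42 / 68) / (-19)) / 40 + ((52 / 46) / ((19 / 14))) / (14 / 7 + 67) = 461713 / 41008080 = 0.01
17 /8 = 2.12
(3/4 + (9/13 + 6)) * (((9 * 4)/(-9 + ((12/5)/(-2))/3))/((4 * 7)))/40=-3483/136864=-0.03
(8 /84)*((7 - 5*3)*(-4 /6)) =32 /63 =0.51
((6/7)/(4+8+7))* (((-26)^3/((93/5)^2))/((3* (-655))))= 175760/150691527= 0.00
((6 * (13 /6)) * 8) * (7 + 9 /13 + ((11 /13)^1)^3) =145848 /169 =863.01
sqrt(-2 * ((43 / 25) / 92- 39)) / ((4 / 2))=sqrt(4124222) / 460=4.41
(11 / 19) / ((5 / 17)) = 187 / 95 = 1.97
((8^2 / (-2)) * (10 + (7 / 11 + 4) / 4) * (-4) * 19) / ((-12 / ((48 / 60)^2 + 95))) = -59481704 / 275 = -216297.11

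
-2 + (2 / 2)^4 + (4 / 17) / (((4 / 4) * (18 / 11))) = -131 / 153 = -0.86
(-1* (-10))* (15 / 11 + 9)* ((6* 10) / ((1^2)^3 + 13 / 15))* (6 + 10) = 53298.70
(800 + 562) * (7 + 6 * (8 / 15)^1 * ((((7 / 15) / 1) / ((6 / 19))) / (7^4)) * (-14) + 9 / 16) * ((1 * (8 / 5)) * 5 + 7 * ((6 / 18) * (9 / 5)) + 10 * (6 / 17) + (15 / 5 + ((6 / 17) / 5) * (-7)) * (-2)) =274866507317 / 2499000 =109990.60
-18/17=-1.06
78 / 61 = 1.28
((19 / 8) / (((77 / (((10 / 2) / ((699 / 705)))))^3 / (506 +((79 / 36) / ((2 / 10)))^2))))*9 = 25021698269328125 / 6652615413451392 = 3.76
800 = 800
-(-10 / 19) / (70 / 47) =47 / 133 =0.35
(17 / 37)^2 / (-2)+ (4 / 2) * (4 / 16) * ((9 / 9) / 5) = -38 / 6845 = -0.01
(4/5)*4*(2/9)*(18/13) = 64/65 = 0.98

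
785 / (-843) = -785 / 843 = -0.93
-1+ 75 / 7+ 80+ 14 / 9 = 5750 / 63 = 91.27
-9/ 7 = -1.29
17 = 17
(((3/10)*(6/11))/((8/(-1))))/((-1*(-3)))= -3/440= -0.01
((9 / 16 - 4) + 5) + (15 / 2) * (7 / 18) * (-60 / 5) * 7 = -3895 / 16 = -243.44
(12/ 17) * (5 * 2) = 120/ 17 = 7.06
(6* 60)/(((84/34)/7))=1020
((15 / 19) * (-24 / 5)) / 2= -1.89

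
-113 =-113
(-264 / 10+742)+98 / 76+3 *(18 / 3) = 139629 / 190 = 734.89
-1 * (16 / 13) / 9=-16 / 117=-0.14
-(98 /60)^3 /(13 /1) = -117649 /351000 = -0.34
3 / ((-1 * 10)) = -3 / 10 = -0.30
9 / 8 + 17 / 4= 43 / 8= 5.38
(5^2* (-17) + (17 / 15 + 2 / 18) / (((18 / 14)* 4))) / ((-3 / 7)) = 1204189 / 1215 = 991.10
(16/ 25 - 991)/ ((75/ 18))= -148554/ 625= -237.69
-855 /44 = -19.43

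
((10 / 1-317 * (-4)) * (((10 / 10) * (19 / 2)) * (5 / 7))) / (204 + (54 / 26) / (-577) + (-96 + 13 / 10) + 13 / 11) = 78.50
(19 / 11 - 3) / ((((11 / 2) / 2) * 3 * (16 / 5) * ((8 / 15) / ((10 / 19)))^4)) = -369140625 / 8073646592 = -0.05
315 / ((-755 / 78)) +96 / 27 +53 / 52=-1976461 / 70668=-27.97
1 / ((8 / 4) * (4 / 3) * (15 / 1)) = 1 / 40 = 0.02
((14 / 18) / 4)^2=49 / 1296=0.04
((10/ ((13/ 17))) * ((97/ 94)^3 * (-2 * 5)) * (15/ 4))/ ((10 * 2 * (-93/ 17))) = 6594062425/ 1338901408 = 4.92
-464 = -464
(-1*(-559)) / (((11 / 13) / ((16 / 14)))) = 58136 / 77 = 755.01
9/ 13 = 0.69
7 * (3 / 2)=21 / 2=10.50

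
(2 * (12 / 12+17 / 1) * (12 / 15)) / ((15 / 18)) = 864 / 25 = 34.56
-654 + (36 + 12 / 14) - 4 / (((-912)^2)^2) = -617.14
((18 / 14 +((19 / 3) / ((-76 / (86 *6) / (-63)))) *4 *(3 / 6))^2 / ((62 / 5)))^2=51772646091871265625 / 9229444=5609508665080.07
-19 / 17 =-1.12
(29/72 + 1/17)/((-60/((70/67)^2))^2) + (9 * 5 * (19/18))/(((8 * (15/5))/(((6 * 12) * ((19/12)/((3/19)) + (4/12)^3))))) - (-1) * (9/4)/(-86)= 13690029076182457/9545344204248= 1434.21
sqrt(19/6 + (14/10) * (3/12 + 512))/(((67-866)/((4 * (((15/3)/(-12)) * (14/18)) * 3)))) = 7 * sqrt(648285)/43146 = 0.13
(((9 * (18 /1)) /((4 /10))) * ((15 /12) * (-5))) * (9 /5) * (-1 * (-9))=-164025 /4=-41006.25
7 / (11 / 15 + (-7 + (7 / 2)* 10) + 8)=105 / 551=0.19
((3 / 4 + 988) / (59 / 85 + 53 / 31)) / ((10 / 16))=2084285 / 3167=658.13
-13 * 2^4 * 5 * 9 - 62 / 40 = -187231 / 20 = -9361.55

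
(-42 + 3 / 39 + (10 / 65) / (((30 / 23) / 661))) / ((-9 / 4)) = -28112 / 1755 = -16.02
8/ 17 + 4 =76/ 17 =4.47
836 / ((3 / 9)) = 2508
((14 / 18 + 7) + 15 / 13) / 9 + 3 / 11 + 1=26237 / 11583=2.27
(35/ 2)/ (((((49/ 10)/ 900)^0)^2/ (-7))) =-245/ 2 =-122.50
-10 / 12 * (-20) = 16.67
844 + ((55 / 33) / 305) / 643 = 99312637 / 117669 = 844.00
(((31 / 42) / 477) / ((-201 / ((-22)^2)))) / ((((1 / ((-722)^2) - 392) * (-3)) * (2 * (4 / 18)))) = -977668142 / 137142776139453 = -0.00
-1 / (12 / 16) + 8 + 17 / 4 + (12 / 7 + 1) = 1145 / 84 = 13.63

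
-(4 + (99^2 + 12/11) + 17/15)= -9807.22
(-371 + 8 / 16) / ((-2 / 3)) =2223 / 4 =555.75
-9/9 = -1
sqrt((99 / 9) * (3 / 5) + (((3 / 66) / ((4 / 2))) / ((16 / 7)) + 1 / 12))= sqrt(11662365) / 1320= 2.59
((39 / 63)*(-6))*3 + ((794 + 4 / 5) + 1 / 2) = 54891 / 70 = 784.16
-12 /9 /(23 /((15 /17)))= -20 /391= -0.05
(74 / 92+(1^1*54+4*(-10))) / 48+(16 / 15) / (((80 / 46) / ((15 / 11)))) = 46341 / 40480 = 1.14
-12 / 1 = -12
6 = 6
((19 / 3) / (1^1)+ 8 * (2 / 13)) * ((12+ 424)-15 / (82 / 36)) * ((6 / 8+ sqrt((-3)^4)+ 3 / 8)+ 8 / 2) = 45879.93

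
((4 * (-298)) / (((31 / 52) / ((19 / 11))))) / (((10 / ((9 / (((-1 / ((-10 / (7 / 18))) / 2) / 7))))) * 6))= -63595584 / 341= -186497.31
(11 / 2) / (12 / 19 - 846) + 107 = 3437059 / 32124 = 106.99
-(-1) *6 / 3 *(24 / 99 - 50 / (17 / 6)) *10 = -195280 / 561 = -348.09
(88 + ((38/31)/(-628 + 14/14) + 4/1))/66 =47057/33759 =1.39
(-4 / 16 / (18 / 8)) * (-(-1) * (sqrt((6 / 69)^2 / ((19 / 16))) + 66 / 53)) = -22 / 159 - 8 * sqrt(19) / 3933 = -0.15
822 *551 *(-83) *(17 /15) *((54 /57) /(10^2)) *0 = 0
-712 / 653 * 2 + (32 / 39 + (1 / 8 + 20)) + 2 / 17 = 18.88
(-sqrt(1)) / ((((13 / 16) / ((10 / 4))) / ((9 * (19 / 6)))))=-87.69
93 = 93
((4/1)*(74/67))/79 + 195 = 1032431/5293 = 195.06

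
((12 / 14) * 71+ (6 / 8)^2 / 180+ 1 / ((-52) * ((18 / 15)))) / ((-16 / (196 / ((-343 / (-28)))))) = -5315353 / 87360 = -60.84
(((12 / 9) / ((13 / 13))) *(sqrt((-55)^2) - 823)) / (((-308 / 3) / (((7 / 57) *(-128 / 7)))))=-32768 / 1463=-22.40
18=18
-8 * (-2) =16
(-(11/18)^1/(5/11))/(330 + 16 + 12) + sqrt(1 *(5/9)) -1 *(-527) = sqrt(5)/3 + 16979819/32220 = 527.74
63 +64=127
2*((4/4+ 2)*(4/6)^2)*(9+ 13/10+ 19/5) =37.60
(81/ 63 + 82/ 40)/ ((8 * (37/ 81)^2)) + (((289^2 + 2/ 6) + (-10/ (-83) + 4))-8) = 31886617687643/ 381786720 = 83519.45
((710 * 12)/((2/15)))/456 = 5325/38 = 140.13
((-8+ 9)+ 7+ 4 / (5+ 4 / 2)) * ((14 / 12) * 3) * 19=570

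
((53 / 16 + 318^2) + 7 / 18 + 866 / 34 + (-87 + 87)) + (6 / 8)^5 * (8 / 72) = 15847873891 / 156672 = 101153.20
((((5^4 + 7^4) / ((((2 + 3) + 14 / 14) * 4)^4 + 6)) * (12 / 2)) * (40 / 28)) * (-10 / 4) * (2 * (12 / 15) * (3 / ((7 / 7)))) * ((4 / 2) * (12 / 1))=-8714880 / 387079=-22.51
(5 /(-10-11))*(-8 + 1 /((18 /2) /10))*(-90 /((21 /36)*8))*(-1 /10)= 155 /49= 3.16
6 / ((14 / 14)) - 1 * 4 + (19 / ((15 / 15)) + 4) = 25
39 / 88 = 0.44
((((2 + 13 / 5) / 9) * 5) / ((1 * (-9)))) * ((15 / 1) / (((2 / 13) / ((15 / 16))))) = -7475 / 288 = -25.95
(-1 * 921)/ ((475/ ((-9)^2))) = -157.05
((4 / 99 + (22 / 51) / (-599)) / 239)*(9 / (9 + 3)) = 20003 / 160626642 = 0.00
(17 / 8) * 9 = 153 / 8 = 19.12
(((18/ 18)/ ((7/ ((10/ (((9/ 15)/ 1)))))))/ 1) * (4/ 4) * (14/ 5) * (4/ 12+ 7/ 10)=62/ 9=6.89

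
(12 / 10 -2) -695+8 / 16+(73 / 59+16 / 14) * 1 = -2861759 / 4130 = -692.92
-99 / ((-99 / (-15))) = -15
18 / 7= 2.57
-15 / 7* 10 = -150 / 7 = -21.43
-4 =-4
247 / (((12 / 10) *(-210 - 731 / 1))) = -1235 / 5646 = -0.22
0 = 0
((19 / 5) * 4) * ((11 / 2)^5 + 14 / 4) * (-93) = -284775021 / 40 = -7119375.52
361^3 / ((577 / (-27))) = -2201453.70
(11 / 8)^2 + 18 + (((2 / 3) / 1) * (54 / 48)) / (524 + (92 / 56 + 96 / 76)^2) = 15987327339 / 803705024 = 19.89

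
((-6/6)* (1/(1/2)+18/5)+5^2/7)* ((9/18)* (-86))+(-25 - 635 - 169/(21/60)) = -36947/35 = -1055.63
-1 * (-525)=525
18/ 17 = 1.06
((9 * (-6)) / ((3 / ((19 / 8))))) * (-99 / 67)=16929 / 268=63.17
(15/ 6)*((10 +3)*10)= 325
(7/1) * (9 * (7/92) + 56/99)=79723/9108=8.75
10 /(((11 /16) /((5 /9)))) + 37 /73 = 62063 /7227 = 8.59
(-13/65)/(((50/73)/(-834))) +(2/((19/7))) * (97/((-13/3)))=227.03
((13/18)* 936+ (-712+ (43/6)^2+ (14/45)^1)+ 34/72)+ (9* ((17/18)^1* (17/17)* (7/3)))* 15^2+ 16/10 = 201611/45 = 4480.24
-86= -86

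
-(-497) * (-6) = -2982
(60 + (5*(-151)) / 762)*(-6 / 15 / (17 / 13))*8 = -55016 / 381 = -144.40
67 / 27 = 2.48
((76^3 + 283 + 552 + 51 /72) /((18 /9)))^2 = 111418179141361 /2304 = 48358584696.77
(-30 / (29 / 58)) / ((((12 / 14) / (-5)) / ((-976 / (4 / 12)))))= -1024800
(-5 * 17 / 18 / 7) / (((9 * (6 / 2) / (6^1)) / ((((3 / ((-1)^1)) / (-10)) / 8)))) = -17 / 3024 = -0.01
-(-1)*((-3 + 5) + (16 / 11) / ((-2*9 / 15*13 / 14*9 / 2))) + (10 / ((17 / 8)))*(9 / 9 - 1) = 6602 / 3861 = 1.71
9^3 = 729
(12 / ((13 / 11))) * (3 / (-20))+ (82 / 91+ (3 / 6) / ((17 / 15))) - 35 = -544247 / 15470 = -35.18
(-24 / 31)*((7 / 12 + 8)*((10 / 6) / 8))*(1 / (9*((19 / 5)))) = -2575 / 63612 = -0.04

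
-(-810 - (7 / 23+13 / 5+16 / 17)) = 1591068 / 1955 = 813.85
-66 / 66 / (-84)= 1 / 84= 0.01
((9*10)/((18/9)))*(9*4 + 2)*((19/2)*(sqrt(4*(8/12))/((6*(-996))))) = -1805*sqrt(6)/996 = -4.44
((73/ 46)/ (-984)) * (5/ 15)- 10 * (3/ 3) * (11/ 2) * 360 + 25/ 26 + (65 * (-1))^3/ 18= -61884187349/ 1765296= -35055.98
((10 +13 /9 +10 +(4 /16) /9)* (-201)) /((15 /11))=-569701 /180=-3165.01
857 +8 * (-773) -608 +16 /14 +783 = -36056 /7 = -5150.86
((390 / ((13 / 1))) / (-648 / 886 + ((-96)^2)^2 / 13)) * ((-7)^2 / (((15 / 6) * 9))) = 282191 / 28219536297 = 0.00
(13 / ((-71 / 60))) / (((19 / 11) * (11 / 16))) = -12480 / 1349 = -9.25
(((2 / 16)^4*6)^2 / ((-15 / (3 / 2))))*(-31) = 279 / 41943040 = 0.00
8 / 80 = 1 / 10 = 0.10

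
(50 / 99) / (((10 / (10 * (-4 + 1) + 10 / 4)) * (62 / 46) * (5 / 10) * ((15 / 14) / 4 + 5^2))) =-0.08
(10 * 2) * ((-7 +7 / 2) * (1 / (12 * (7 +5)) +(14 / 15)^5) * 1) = -60826913 / 1215000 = -50.06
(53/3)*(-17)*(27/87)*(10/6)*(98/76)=-220745/1102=-200.31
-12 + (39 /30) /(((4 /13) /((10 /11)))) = -359 /44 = -8.16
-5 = -5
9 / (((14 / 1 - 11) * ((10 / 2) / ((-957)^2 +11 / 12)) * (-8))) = -10990199 / 160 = -68688.74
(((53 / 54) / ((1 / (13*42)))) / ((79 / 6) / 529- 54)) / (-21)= 728962 / 1541853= 0.47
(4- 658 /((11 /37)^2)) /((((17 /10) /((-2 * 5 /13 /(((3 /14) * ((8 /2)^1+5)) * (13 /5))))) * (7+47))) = 12.43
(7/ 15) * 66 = 154/ 5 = 30.80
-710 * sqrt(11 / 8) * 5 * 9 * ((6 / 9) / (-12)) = 1775 * sqrt(22) / 4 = 2081.37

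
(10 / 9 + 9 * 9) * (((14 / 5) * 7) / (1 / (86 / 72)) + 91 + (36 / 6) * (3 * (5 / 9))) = 10215.53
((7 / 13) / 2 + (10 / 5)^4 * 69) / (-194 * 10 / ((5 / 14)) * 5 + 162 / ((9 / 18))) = -0.04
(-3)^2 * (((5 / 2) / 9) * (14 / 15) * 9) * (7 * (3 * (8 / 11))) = 3528 / 11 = 320.73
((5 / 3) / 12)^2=25 / 1296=0.02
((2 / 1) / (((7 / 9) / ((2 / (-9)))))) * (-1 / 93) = 4 / 651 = 0.01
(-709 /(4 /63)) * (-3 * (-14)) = -938007 /2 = -469003.50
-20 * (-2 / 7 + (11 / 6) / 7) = 10 / 21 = 0.48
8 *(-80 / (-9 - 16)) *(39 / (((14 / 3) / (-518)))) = -554112 / 5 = -110822.40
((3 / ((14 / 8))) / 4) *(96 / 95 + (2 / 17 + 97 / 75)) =58661 / 56525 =1.04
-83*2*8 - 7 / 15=-19927 / 15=-1328.47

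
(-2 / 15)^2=4 / 225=0.02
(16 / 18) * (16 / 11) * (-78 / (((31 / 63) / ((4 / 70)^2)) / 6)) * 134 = -538.06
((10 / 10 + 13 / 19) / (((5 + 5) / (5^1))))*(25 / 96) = 25 / 114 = 0.22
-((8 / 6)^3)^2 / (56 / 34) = -17408 / 5103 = -3.41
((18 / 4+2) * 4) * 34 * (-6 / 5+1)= -884 / 5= -176.80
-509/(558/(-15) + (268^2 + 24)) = -2545/359054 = -0.01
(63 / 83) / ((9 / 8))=56 / 83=0.67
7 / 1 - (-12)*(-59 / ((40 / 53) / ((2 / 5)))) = -9206 / 25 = -368.24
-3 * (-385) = 1155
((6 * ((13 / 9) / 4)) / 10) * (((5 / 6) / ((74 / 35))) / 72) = 455 / 383616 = 0.00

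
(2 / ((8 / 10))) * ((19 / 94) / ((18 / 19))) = 1805 / 3384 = 0.53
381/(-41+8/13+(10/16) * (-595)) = -39624/42875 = -0.92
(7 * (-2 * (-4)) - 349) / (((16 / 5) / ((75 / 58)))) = -109875 / 928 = -118.40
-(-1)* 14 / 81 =14 / 81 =0.17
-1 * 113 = -113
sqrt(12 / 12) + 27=28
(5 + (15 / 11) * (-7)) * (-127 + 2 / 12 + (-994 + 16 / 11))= 1846975 / 363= 5088.09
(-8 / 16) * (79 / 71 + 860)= -61139 / 142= -430.56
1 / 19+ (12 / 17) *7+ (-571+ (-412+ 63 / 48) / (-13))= -35904127 / 67184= -534.41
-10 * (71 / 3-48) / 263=0.93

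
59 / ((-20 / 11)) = -649 / 20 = -32.45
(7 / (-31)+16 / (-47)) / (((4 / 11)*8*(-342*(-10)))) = -605 / 10630272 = -0.00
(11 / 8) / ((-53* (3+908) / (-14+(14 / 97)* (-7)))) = 2002 / 4683451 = 0.00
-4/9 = -0.44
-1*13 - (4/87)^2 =-98413/7569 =-13.00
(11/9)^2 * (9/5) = 121/45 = 2.69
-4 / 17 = -0.24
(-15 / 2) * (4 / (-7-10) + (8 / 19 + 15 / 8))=-79875 / 5168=-15.46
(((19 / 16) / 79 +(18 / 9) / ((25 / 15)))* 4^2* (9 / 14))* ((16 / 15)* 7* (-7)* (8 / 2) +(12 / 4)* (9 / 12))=-40838019 / 15800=-2584.68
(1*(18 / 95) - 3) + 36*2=6573 / 95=69.19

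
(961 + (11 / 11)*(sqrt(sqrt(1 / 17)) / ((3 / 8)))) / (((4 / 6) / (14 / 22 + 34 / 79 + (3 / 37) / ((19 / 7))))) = 2679720*17^(3 / 4) / 10385419 + 965704095 / 610907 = 1582.93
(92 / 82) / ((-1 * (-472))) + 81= 81.00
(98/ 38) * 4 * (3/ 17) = 588/ 323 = 1.82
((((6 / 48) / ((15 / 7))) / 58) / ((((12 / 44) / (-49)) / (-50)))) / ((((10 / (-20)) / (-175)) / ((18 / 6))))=9486.71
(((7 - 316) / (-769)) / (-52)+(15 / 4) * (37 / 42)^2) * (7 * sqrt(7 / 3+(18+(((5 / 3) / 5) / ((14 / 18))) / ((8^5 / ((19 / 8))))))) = 68247773 * sqrt(2350648839) / 36115881984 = 91.62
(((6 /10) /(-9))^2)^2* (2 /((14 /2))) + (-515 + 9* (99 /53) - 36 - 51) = -10990940519 /18781875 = -585.19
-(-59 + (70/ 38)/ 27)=30232/ 513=58.93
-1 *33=-33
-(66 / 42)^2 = -2.47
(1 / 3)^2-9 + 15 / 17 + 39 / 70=-79783 / 10710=-7.45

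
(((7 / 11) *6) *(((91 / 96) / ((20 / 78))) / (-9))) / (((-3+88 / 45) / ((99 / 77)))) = 31941 / 16544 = 1.93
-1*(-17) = 17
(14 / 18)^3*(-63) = -2401 / 81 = -29.64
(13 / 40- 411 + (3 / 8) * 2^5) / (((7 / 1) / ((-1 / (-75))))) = -15947 / 21000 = -0.76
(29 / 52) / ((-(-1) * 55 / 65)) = 29 / 44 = 0.66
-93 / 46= -2.02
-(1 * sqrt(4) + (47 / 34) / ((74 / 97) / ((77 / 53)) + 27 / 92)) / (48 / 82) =-60257249 / 9562279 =-6.30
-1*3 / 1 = -3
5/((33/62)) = 310/33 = 9.39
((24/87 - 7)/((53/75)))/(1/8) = -117000/1537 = -76.12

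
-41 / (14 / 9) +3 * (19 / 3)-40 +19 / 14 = -46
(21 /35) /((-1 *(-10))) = 3 /50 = 0.06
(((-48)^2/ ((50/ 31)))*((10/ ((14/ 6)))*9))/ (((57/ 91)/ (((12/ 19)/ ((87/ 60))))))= 401117184/ 10469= 38314.76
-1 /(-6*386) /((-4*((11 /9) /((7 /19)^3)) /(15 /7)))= -2205 /232986512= -0.00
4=4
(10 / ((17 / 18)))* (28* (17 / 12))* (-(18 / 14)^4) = -393660 / 343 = -1147.70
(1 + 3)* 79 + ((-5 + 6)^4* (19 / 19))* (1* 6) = 322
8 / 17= 0.47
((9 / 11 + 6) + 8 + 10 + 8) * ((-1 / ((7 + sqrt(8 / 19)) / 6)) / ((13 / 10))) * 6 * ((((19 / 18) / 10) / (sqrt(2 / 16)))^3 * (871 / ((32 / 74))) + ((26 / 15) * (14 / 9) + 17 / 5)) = -816387172993 * sqrt(2) / 164478600 - 316117592 / 395967 + 4753648 * sqrt(38) / 395967 + 6138249421 * sqrt(19) / 41119650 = -7093.08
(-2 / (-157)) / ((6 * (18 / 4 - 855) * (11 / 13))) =-0.00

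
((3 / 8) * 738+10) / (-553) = -1147 / 2212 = -0.52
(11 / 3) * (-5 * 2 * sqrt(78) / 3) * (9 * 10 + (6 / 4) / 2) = -6655 * sqrt(78) / 6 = -9795.89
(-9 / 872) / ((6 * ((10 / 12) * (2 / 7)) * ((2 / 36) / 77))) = -43659 / 4360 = -10.01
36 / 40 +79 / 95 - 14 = -2331 / 190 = -12.27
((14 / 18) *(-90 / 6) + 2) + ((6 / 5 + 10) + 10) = 173 / 15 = 11.53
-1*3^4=-81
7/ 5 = 1.40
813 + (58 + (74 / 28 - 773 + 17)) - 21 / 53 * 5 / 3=86801 / 742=116.98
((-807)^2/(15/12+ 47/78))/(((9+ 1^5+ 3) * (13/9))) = 18721.03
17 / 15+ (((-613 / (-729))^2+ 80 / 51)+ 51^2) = 117647628133 / 45172485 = 2604.41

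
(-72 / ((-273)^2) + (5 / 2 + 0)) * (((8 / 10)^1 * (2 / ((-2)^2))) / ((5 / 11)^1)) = 455279 / 207025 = 2.20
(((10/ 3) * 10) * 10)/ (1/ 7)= 2333.33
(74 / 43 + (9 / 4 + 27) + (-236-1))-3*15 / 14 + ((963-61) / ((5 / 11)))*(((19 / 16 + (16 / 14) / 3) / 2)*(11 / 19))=949434371 / 1372560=691.73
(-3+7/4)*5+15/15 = -21/4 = -5.25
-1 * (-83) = 83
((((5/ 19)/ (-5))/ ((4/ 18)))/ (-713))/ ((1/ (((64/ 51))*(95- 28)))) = 6432/ 230299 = 0.03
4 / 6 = 2 / 3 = 0.67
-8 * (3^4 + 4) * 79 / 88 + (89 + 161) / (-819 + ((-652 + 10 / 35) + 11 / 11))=-34551585 / 56584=-610.62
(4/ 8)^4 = 1/ 16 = 0.06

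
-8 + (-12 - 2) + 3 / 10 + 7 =-147 / 10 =-14.70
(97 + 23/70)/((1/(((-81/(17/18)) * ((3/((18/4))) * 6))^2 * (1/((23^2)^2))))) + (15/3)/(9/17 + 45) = 89918284473119/2190877987410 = 41.04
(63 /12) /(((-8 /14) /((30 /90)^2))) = -49 /48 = -1.02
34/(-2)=-17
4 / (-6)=-2 / 3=-0.67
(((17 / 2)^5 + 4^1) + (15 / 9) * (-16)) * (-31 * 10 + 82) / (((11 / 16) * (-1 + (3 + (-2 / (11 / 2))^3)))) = -9787751105 / 1299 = -7534835.34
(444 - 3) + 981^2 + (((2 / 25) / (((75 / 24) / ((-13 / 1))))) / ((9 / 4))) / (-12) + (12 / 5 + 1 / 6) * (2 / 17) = 276203913911 / 286875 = 962802.31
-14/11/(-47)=14/517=0.03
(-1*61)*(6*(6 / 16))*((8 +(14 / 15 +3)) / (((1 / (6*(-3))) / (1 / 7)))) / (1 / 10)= 294813 / 7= 42116.14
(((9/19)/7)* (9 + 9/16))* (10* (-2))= -6885/532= -12.94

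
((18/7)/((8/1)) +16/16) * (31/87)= 1147/2436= 0.47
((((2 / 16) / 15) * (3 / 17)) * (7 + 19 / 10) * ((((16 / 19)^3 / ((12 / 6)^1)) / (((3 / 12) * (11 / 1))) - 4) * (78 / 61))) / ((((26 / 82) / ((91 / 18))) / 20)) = -8124487553 / 391203065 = -20.77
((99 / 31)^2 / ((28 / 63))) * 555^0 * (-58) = -2558061 / 1922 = -1330.94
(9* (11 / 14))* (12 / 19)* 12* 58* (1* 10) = 4134240 / 133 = 31084.51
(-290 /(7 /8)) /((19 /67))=-155440 /133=-1168.72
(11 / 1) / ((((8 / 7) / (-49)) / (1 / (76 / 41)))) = -154693 / 608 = -254.43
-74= -74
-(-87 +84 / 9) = 233 / 3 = 77.67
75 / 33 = 25 / 11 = 2.27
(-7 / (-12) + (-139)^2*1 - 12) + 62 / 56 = 811049 / 42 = 19310.69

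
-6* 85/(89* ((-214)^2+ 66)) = -255/2040859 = -0.00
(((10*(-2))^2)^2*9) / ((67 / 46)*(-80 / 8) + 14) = -33120000 / 13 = -2547692.31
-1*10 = -10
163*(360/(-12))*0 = 0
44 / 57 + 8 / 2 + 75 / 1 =4547 / 57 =79.77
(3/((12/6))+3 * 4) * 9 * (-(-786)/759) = 31833/253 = 125.82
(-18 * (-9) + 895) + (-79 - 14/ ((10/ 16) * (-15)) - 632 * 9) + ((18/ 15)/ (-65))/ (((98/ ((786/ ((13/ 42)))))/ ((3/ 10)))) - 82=-2125252186/ 443625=-4790.65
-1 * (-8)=8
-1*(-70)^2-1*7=-4907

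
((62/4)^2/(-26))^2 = 923521/10816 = 85.38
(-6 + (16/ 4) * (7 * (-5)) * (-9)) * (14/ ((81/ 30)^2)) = 585200/ 243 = 2408.23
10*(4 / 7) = 40 / 7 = 5.71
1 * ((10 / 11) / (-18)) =-5 / 99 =-0.05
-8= -8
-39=-39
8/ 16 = 1/ 2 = 0.50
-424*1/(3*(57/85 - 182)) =36040/46239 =0.78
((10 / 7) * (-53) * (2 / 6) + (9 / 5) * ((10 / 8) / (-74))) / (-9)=157069 / 55944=2.81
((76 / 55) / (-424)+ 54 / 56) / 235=78439 / 19180700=0.00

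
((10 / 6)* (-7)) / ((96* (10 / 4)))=-7 / 144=-0.05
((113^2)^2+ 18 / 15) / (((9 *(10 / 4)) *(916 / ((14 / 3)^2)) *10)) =39946603739 / 2318625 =17228.57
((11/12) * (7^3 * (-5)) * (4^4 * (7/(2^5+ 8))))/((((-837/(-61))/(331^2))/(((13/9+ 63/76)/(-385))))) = 3320683.65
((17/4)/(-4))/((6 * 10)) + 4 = 3823/960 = 3.98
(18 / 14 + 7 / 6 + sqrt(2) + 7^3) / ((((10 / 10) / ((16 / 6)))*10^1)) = 4*sqrt(2) / 15 + 29018 / 315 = 92.50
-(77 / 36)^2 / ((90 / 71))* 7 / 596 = -0.04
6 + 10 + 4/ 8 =33/ 2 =16.50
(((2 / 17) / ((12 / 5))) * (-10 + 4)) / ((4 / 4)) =-5 / 17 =-0.29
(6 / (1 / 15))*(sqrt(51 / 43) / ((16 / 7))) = 315*sqrt(2193) / 344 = 42.88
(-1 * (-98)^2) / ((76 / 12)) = -28812 / 19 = -1516.42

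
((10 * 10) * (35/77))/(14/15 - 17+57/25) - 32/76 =-401746/108053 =-3.72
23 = 23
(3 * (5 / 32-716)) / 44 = -68721 / 1408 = -48.81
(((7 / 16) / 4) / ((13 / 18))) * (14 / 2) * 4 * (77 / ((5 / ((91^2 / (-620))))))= -21630609 / 24800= -872.20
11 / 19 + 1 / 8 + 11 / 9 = 2635 / 1368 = 1.93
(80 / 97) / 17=80 / 1649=0.05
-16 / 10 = -8 / 5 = -1.60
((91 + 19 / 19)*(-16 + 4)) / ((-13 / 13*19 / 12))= 13248 / 19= 697.26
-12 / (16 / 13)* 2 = -39 / 2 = -19.50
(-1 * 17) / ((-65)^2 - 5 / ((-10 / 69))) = -0.00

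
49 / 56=7 / 8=0.88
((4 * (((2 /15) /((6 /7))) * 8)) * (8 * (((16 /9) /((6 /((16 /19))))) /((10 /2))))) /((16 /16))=229376 /115425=1.99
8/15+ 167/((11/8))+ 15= 22603/165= 136.99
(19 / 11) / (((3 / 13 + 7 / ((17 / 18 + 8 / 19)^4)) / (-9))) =-35244043633461 / 5087943555563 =-6.93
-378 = -378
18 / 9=2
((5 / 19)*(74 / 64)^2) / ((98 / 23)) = 157435 / 1906688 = 0.08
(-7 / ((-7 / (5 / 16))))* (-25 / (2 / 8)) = -125 / 4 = -31.25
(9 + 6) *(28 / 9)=140 / 3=46.67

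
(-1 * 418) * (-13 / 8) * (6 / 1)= 8151 / 2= 4075.50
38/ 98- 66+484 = 20501/ 49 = 418.39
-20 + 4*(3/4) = -17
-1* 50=-50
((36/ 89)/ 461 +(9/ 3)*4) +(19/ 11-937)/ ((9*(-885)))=43562330512/ 3594755835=12.12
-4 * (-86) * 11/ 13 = 3784/ 13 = 291.08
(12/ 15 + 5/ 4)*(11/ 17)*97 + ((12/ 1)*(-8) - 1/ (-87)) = 32.68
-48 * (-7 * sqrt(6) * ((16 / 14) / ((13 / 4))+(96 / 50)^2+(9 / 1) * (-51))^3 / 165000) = -34651294164222160257362 * sqrt(6) / 180691986083984375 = -469738.54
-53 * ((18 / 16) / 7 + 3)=-9381 / 56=-167.52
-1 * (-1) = 1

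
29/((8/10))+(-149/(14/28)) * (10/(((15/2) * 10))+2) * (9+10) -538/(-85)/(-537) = -146583685/12172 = -12042.70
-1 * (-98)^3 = 941192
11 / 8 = 1.38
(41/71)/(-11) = -41/781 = -0.05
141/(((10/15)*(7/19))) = 8037/14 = 574.07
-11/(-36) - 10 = -349/36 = -9.69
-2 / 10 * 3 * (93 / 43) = -279 / 215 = -1.30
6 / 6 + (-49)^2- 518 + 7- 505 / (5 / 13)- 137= 441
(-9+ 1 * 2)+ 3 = -4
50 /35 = 10 /7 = 1.43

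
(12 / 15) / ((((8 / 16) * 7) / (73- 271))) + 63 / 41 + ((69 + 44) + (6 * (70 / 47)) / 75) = 4680588 / 67445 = 69.40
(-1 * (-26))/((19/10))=260/19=13.68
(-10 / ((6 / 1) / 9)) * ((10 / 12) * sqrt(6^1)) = -25 * sqrt(6) / 2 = -30.62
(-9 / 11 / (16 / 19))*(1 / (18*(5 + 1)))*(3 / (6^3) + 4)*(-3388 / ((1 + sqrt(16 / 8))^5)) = -17335087 / 3456 + 12261403*sqrt(2) / 3456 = 1.49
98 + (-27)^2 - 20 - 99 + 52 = 760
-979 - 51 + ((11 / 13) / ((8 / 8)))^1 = -13379 / 13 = -1029.15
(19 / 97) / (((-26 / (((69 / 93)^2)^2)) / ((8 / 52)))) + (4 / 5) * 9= 544987486213 / 75696398765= 7.20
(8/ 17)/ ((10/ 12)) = 48/ 85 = 0.56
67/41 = 1.63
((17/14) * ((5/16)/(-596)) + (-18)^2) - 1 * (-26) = 46726315/133504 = 350.00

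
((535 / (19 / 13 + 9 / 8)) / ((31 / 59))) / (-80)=-82069 / 16678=-4.92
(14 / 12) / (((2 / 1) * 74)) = 7 / 888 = 0.01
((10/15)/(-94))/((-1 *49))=1/6909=0.00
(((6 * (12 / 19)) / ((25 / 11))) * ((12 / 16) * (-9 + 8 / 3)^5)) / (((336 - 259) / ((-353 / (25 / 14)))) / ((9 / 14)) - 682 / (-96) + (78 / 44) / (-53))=-9440615880608 / 4789618825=-1971.06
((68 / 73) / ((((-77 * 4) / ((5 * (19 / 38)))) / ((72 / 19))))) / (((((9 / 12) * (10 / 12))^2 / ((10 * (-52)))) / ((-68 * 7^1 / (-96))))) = 2885376 / 15257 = 189.12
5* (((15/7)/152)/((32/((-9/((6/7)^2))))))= -525/19456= -0.03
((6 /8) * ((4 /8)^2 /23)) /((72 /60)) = 5 /736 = 0.01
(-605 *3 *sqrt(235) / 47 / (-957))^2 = 0.38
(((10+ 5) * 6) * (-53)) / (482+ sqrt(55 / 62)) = -142546680 / 14404033+ 4770 * sqrt(3410) / 14404033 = -9.88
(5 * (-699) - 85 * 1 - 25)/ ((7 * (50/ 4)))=-206/ 5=-41.20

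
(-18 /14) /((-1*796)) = 9 /5572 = 0.00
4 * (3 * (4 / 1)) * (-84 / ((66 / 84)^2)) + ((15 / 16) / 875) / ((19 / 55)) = -8408490087 / 1287440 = -6531.17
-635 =-635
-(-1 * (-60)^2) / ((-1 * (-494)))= 1800 / 247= 7.29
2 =2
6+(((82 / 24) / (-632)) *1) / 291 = 13241623 / 2206944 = 6.00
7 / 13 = 0.54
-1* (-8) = 8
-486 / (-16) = 243 / 8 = 30.38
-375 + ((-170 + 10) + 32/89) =-47583/89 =-534.64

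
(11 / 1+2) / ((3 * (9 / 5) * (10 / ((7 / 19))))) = 91 / 1026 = 0.09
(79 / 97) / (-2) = -79 / 194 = -0.41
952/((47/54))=51408/47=1093.79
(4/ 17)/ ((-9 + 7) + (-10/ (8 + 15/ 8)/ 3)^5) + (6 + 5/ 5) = 6.88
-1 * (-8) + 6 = 14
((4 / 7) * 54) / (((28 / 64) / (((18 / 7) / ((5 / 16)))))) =995328 / 1715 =580.37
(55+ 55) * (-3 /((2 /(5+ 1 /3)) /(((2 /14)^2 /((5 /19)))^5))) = -0.00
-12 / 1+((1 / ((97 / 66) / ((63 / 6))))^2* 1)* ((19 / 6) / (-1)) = -3267393 / 18818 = -173.63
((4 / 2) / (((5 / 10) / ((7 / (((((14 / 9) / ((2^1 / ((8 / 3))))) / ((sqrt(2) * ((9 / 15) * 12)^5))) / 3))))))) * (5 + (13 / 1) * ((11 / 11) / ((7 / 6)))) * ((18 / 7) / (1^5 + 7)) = 622627772544 * sqrt(2) / 153125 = 5750391.12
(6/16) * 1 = 3/8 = 0.38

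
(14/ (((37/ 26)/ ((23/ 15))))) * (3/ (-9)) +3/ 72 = -66421/ 13320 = -4.99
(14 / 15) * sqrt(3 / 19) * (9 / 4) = 21 * sqrt(57) / 190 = 0.83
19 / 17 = 1.12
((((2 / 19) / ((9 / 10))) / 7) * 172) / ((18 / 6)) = 3440 / 3591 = 0.96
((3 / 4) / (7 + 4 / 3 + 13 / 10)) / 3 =15 / 578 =0.03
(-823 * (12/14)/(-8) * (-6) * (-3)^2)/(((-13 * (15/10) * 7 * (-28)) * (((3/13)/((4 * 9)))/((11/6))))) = -244431/686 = -356.31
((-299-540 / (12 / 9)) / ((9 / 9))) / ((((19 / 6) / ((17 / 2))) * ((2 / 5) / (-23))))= 2064480 / 19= 108656.84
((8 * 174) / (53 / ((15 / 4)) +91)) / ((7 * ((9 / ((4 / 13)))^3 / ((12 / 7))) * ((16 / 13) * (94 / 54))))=37120 / 613779439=0.00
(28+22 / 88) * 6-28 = 283 / 2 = 141.50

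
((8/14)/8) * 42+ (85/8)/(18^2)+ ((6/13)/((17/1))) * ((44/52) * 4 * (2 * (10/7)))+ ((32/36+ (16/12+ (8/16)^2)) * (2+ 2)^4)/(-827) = 2.53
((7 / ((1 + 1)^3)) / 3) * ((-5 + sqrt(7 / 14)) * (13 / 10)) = -91 / 48 + 91 * sqrt(2) / 480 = -1.63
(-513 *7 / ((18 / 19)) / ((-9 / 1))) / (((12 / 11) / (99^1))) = 305767 / 8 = 38220.88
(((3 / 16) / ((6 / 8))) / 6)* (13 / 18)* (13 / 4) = 169 / 1728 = 0.10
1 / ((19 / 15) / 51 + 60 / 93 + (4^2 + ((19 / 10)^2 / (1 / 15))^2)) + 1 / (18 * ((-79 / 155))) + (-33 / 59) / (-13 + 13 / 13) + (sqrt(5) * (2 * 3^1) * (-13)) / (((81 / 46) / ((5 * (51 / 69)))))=-4420 * sqrt(5) / 27 -58251931518043 / 938758019971212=-366.11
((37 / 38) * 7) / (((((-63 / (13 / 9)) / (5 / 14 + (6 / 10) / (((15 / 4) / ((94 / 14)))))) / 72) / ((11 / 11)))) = -160654 / 9975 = -16.11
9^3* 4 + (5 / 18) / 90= 944785 / 324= 2916.00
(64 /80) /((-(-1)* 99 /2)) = 8 /495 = 0.02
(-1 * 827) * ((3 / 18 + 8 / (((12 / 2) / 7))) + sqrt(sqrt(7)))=-15713 / 2 - 827 * 7^(1 / 4)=-9201.68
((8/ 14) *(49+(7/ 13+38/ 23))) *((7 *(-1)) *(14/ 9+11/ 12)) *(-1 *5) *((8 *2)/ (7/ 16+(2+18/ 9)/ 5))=2906099200/ 88803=32725.24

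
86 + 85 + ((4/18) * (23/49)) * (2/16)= 301667/1764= 171.01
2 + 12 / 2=8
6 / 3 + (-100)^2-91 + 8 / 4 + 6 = 9919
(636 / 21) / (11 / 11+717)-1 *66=-165752 / 2513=-65.96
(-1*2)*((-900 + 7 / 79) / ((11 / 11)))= 142186 / 79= 1799.82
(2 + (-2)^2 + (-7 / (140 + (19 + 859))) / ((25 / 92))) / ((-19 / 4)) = -304112 / 241775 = -1.26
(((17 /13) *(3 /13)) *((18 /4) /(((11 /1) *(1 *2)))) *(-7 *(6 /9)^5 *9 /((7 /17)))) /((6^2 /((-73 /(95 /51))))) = 717298 /529815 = 1.35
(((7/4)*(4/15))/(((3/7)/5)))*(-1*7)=-343/9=-38.11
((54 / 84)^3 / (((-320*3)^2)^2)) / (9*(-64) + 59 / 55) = -99 / 181965735067648000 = -0.00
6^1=6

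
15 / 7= 2.14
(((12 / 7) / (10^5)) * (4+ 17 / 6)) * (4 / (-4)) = -41 / 350000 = -0.00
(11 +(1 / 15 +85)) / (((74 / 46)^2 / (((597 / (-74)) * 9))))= -1365259599 / 506530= -2695.32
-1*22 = -22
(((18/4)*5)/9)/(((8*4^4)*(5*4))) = 1/16384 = 0.00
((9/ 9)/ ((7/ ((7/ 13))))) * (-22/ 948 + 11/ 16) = 2519/ 49296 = 0.05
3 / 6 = 1 / 2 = 0.50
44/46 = 22/23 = 0.96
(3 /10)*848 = 1272 /5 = 254.40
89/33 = 2.70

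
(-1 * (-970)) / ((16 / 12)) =1455 / 2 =727.50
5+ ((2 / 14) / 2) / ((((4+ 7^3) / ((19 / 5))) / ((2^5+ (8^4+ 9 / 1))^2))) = 46471723 / 3470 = 13392.43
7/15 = 0.47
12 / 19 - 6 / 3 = -26 / 19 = -1.37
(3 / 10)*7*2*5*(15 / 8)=315 / 8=39.38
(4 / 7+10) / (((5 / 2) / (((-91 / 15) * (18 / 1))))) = -11544 / 25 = -461.76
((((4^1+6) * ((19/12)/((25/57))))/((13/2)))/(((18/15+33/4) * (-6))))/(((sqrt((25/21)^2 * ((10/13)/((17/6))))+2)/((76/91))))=-0.03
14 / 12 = 7 / 6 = 1.17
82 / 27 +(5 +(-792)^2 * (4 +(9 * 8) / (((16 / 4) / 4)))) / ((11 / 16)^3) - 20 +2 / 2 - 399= 5272134542324 / 35937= 146704915.33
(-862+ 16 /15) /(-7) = 122.99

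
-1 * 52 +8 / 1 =-44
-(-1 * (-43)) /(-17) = 43 /17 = 2.53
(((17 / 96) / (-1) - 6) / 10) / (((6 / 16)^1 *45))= -593 / 16200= -0.04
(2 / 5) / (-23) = -2 / 115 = -0.02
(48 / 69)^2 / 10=128 / 2645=0.05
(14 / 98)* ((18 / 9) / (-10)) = -1 / 35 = -0.03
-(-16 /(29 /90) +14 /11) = 15434 /319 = 48.38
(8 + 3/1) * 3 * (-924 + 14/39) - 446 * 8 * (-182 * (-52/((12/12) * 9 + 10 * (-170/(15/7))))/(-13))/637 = -38624942/1267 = -30485.35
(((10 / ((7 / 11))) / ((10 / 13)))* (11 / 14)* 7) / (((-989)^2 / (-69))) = -4719 / 595378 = -0.01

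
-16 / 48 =-1 / 3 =-0.33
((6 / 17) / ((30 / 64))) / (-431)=-64 / 36635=-0.00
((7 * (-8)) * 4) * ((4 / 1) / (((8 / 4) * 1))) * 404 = -180992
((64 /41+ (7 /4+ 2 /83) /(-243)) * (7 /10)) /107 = 7194761 /707851224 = 0.01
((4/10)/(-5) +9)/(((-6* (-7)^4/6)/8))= -1784/60025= -0.03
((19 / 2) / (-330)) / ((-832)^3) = 19 / 380114042880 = 0.00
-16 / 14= -8 / 7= -1.14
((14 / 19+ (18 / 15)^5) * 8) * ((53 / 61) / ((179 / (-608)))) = -2598190592 / 34121875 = -76.14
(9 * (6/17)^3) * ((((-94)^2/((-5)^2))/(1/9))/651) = 51531552/26653025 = 1.93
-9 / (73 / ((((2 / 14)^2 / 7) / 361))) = -9 / 9039079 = -0.00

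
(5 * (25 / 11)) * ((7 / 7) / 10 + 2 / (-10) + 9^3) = 182225 / 22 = 8282.95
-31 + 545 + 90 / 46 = 11867 / 23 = 515.96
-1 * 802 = -802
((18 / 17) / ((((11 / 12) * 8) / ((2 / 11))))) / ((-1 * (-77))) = 54 / 158389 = 0.00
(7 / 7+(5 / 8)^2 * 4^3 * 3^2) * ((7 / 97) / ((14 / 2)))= 226 / 97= 2.33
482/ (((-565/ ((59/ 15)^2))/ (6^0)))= -1677842/ 127125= -13.20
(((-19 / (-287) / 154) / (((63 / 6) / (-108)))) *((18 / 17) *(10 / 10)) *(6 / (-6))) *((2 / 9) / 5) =2736 / 13148905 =0.00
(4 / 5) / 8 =1 / 10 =0.10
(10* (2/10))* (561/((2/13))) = 7293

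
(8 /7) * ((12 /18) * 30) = 160 /7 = 22.86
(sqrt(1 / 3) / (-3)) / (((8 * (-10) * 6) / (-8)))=-sqrt(3) / 540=-0.00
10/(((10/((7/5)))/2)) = 14/5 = 2.80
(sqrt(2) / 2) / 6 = sqrt(2) / 12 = 0.12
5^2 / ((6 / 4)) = 50 / 3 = 16.67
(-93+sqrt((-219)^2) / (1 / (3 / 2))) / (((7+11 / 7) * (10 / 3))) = 3297 / 400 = 8.24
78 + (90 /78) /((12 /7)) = 4091 /52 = 78.67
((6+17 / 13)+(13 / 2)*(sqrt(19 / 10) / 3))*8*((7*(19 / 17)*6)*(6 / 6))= 6916*sqrt(190) / 85+606480 / 221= 3865.79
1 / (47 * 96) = 1 / 4512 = 0.00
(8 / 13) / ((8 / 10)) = 10 / 13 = 0.77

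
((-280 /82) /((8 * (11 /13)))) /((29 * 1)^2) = -455 /758582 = -0.00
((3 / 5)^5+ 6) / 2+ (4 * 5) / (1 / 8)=1018993 / 6250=163.04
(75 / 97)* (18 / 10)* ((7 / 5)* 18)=3402 / 97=35.07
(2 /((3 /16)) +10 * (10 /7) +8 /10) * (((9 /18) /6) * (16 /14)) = 5408 /2205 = 2.45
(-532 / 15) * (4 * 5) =-709.33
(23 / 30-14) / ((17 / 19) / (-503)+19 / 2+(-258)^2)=-3794129 / 19087287675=-0.00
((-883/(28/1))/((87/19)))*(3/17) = -16777/13804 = -1.22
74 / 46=37 / 23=1.61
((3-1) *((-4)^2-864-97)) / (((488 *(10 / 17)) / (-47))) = 151011 / 488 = 309.45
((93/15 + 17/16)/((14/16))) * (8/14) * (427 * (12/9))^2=69180832/45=1537351.82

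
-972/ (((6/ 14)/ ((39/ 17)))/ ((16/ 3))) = -471744/ 17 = -27749.65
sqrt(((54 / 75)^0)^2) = 1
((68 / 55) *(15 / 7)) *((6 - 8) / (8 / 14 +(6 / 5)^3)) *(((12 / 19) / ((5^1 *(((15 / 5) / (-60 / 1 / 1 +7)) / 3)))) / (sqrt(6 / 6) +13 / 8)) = 4324800 / 735889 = 5.88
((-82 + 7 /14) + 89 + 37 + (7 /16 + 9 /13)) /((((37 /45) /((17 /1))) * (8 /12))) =21781845 /15392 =1415.14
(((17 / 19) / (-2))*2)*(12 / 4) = -2.68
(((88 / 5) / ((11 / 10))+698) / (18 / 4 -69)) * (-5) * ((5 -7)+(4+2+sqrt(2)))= 2380 * sqrt(2) / 43+9520 / 43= 299.67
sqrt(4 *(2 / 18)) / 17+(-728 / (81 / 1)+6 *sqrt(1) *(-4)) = -45370 / 1377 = -32.95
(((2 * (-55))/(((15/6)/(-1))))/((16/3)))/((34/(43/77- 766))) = -10401/56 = -185.73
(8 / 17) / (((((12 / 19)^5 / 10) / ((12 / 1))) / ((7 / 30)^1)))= 131.12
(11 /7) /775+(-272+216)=-303789 /5425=-56.00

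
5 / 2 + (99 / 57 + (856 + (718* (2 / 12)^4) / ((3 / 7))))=31821455 / 36936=861.53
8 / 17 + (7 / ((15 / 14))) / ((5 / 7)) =9.62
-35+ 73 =38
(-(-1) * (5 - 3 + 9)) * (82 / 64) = 14.09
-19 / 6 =-3.17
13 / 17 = 0.76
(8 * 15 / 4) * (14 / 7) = 60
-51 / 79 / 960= -17 / 25280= -0.00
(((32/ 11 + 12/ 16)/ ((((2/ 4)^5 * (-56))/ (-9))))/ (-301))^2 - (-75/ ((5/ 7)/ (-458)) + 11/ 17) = -8962473160628/ 186366257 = -48090.64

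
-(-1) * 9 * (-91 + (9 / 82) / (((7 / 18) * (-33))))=-2585826 / 3157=-819.08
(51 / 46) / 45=17 / 690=0.02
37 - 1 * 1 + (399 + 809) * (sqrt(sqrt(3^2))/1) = 36 + 1208 * sqrt(3) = 2128.32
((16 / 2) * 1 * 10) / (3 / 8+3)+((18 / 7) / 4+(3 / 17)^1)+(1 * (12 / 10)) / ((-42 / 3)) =785171 / 32130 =24.44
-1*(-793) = 793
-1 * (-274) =274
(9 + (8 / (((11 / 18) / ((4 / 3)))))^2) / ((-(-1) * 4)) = 37953 / 484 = 78.42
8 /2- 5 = -1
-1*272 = -272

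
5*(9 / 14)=45 / 14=3.21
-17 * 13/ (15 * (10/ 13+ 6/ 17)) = -48841/ 3720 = -13.13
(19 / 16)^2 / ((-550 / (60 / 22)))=-1083 / 154880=-0.01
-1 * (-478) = 478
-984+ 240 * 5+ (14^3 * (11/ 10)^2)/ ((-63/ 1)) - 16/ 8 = 161.30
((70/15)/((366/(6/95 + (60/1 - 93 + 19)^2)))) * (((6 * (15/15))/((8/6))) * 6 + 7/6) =11017279/156465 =70.41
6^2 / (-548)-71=-9736 / 137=-71.07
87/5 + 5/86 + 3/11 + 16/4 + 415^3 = 338069166537/4730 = 71473396.73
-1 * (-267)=267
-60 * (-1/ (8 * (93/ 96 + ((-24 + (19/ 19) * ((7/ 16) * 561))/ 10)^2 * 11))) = 192000/ 138106139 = 0.00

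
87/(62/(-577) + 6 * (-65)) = -50199/225092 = -0.22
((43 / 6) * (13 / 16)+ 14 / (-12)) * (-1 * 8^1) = -37.25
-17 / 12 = -1.42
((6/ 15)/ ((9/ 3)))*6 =4/ 5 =0.80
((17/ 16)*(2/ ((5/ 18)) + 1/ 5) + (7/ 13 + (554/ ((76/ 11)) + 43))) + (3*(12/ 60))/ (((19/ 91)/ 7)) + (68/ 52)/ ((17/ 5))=158169/ 1040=152.09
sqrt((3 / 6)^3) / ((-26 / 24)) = -3 * sqrt(2) / 13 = -0.33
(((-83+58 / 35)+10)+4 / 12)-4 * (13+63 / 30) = -13798 / 105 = -131.41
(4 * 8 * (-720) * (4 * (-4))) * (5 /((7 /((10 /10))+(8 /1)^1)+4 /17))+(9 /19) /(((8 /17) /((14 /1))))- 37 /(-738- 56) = 945532004387 /7814548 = 120996.38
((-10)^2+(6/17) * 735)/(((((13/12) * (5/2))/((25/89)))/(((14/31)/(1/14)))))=11054400/46903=235.69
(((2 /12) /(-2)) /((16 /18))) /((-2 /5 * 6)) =5 /128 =0.04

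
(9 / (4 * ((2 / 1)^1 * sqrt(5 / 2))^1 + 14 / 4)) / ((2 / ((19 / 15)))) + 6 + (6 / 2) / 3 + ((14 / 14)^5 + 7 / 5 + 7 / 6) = 152 * sqrt(10) / 985 + 61651 / 5910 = 10.92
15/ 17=0.88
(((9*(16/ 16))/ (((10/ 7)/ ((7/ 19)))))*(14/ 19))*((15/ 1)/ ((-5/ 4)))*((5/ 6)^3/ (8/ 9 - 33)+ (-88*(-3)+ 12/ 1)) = -5909169357/ 1043290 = -5663.98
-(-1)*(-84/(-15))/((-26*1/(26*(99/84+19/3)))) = -631/15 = -42.07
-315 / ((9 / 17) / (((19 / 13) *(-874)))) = 760043.85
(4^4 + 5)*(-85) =-22185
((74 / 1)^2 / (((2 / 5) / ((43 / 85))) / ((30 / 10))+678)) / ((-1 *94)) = -0.09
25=25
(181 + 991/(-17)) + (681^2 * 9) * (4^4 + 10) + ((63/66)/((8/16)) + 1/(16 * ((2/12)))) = 1660924962649/1496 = 1110243958.99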